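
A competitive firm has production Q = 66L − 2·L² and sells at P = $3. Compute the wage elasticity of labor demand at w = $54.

From P·MP_L = w with MP_L = 66 − 4L, labor demand is L(w) = (66 − w/3)/4.
dL/dw = −1/(12) = -1/12.
At w = 54, L = 12, so ε = (dL/dw)·(w/L) = (-1/12)·(54/12) = -0.375.

ε = -0.375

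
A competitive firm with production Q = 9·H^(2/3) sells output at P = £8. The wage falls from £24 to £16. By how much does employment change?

From P·MP_H = w with MP_H = 6·H^(-1/3), the labor demand is H(w) = (48/w)^(3).
At w = 24: H = 8. At w = 16: H = 27.
ΔH = 27 − 8 = 19.

ΔH = 19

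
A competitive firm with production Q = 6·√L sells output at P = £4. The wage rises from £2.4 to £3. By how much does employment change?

From P·MP_L = w with MP_L = 3·L^(-1/2), the labor demand is L(w) = (12/w)^(2).
At w = 2.4: L = 25. At w = 3: L = 16.
ΔL = 16 − 25 = -9.

ΔL = -9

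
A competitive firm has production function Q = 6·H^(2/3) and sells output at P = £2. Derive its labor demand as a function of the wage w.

H(w) = 512/w³

MP_H = (2/3)·6·H^(-1/3) = 4·H^(-1/3).
Setting P·MP_H = w: 8·H^(-1/3) = w.
Solving for H: H^(-1/3) = w/8, so H = (8/w)^(3).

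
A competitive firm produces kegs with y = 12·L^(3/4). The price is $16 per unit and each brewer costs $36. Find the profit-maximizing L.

L* = 256

MP_L = (3/4)·12·L^(-1/4) = 9·L^(-1/4).
Profit maximization for a price taker requires P·MP_L = w: 16·9·L^(-1/4) = 36.
So L^(-1/4) = 0.25, which gives L = 256.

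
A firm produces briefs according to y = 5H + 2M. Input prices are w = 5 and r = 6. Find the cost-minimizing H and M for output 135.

H* = 27, M* = 0

The inputs are perfect substitutes, so the firm uses whichever has the lower cost per unit of output.
Cost per unit of output via H is w/5 = 1; via M it is r/2 = 3. H is cheaper.
Producing y = 135 with H alone: H = 27, M = 0.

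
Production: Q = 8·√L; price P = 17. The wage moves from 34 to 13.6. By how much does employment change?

From P·MP_L = w with MP_L = 4·L^(-1/2), the labor demand is L(w) = (68/w)^(2).
At w = 34: L = 4. At w = 13.6: L = 25.
ΔL = 25 − 4 = 21.

ΔL = 21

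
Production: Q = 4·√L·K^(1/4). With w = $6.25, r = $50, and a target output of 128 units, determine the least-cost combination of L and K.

Cost minimization requires the marginal rate of technical substitution to equal the input-price ratio: MP_L/MP_K = w/r.
Here MP_L/MP_K = (1/2)·(K/L)/(1/4) = 2·(K/L). Setting this equal to 6.25/50 = 0.125 gives K = 0.0625L.
Substituting into Q = 128: 4·L^(1/2)·(0.0625L)^(1/4) = 128.
Solving, L = 256 and K = 16.

L* = 256, K* = 16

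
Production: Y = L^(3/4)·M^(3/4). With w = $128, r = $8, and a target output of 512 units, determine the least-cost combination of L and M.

Cost minimization requires the marginal rate of technical substitution to equal the input-price ratio: MP_L/MP_M = w/r.
Here MP_L/MP_M = (3/4)·(M/L)/(3/4) = (M/L). Setting this equal to 128/8 = 16 gives M = 16L.
Substituting into Y = 512: L^(3/4)·(16L)^(3/4) = 512.
Solving, L = 16 and M = 256.

L* = 16, M* = 256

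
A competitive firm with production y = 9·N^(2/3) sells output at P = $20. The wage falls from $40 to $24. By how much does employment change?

ΔN = 98

From P·MP_N = w with MP_N = 6·N^(-1/3), the labor demand is N(w) = (120/w)^(3).
At w = 40: N = 27. At w = 24: N = 125.
ΔN = 125 − 27 = 98.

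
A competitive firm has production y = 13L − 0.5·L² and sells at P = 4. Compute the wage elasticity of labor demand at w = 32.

From P·MP_L = w with MP_L = 13 − L, labor demand is L(w) = 13 − w/4.
dL/dw = −1/(4) = -0.25.
At w = 32, L = 5, so ε = (dL/dw)·(w/L) = (-0.25)·(32/5) = -1.6.

ε = -1.6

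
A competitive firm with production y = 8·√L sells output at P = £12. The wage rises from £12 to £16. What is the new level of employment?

From P·MP_L = w with MP_L = 4·L^(-1/2), the labor demand is L(w) = (48/w)^(2).
At w = 12: L = 16. At w = 16: L = 9.

L* = 9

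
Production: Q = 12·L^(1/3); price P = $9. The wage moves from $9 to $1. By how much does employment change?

ΔL = 208

From P·MP_L = w with MP_L = 4·L^(-2/3), the labor demand is L(w) = (36/w)^(3/2).
At w = 9: L = 8. At w = 1: L = 216.
ΔL = 216 − 8 = 208.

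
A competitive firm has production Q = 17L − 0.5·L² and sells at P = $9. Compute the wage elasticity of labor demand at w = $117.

From P·MP_L = w with MP_L = 17 − L, labor demand is L(w) = 17 − w/9.
dL/dw = −1/(9) = -1/9.
At w = 117, L = 4, so ε = (dL/dw)·(w/L) = (-1/9)·(117/4) = -3.25.

ε = -3.25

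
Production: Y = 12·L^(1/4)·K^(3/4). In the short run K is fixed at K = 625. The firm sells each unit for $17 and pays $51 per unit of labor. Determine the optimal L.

With K = 625, MP_L = (1/4)·12·L^(-3/4)·625^(3/4) = 375·L^(-3/4).
Profit maximization for a price taker requires P·MP_L = w: 17·375·L^(-3/4) = 51.
So L^(-3/4) = 0.008, which gives L = 625.

L* = 625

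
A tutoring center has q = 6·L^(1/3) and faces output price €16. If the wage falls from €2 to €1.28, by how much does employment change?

From P·MP_L = w with MP_L = 2·L^(-2/3), the labor demand is L(w) = (32/w)^(3/2).
At w = 2: L = 64. At w = 1.28: L = 125.
ΔL = 125 − 64 = 61.

ΔL = 61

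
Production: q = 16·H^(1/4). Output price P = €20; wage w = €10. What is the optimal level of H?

H* = 16

MP_H = (1/4)·16·H^(-3/4) = 4·H^(-3/4).
Profit maximization for a price taker requires P·MP_H = w: 20·4·H^(-3/4) = 10.
So H^(-3/4) = 0.125, which gives H = 16.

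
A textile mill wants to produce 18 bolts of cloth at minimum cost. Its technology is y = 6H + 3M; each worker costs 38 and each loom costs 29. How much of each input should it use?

H* = 3, M* = 0

The inputs are perfect substitutes, so the firm uses whichever has the lower cost per unit of output.
Cost per unit of output via H is w/6 = 19/3; via M it is r/3 = 29/3. H is cheaper.
Producing y = 18 with H alone: H = 3, M = 0.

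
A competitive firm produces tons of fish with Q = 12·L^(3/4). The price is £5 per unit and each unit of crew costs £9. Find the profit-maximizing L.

L* = 625

MP_L = (3/4)·12·L^(-1/4) = 9·L^(-1/4).
Profit maximization for a price taker requires P·MP_L = w: 5·9·L^(-1/4) = 9.
So L^(-1/4) = 0.2, which gives L = 625.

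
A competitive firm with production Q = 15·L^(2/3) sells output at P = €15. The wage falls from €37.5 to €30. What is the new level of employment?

From P·MP_L = w with MP_L = 10·L^(-1/3), the labor demand is L(w) = (150/w)^(3).
At w = 37.5: L = 64. At w = 30: L = 125.

L* = 125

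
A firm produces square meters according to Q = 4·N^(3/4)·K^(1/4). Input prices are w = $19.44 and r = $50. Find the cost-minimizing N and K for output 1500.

Cost minimization requires the marginal rate of technical substitution to equal the input-price ratio: MP_N/MP_K = w/r.
Here MP_N/MP_K = (3/4)·(K/N)/(1/4) = 3·(K/N). Setting this equal to 19.44/50 = 0.3888 gives K = 0.1296N.
Substituting into Q = 1500: 4·N^(3/4)·(0.1296N)^(1/4) = 1500.
Solving, N = 625 and K = 81.

N* = 625, K* = 81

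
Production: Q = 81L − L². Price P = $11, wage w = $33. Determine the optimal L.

L* = 39

The marginal product of L is MP_L = 81 − 2L.
A price-taking firm hires until the value of the marginal product equals the wage: P·MP_L = w, so 11·(81 − 2L) = 33.
Then 81 − 2L = 3, giving L = 39.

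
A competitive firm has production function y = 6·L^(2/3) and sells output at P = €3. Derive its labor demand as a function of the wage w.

L(w) = 1728/w³

MP_L = (2/3)·6·L^(-1/3) = 4·L^(-1/3).
Setting P·MP_L = w: 12·L^(-1/3) = w.
Solving for L: L^(-1/3) = w/12, so L = (12/w)^(3).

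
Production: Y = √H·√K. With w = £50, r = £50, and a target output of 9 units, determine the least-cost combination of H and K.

H* = 9, K* = 9

Cost minimization requires the marginal rate of technical substitution to equal the input-price ratio: MP_H/MP_K = w/r.
Here MP_H/MP_K = (1/2)·(K/H)/(1/2) = (K/H). Setting this equal to 50/50 = 1 gives K = H.
Substituting into Y = 9: H^(1/2)·(H)^(1/2) = 9.
Solving, H = 9 and K = 9.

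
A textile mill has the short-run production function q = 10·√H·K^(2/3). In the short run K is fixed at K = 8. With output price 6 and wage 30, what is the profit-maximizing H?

With K = 8, MP_H = (1/2)·10·H^(-1/2)·8^(2/3) = 20·H^(-1/2).
Profit maximization for a price taker requires P·MP_H = w: 6·20·H^(-1/2) = 30.
So H^(-1/2) = 0.25, which gives H = 16.

H* = 16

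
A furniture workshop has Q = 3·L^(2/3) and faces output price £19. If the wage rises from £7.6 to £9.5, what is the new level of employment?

L* = 64

From P·MP_L = w with MP_L = 2·L^(-1/3), the labor demand is L(w) = (38/w)^(3).
At w = 7.6: L = 125. At w = 9.5: L = 64.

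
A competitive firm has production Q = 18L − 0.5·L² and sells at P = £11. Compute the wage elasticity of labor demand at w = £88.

ε = -0.8

From P·MP_L = w with MP_L = 18 − L, labor demand is L(w) = 18 − w/11.
dL/dw = −1/(11) = -1/11.
At w = 88, L = 10, so ε = (dL/dw)·(w/L) = (-1/11)·(88/10) = -0.8.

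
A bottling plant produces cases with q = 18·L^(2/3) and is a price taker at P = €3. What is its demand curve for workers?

MP_L = (2/3)·18·L^(-1/3) = 12·L^(-1/3).
Setting P·MP_L = w: 36·L^(-1/3) = w.
Solving for L: L^(-1/3) = w/36, so L = (36/w)^(3).

L(w) = 46656/w³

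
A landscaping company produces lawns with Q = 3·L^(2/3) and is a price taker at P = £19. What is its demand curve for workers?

L(w) = 54872/w³

MP_L = (2/3)·3·L^(-1/3) = 2·L^(-1/3).
Setting P·MP_L = w: 38·L^(-1/3) = w.
Solving for L: L^(-1/3) = w/38, so L = (38/w)^(3).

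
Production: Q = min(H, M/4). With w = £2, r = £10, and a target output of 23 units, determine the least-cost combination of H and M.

H* = 23, M* = 92

With a fixed-proportions technology, the cost-minimizing bundle uses no slack in either input: H = M/4 = Q.
So H = 23 and M = 4·23 = 92.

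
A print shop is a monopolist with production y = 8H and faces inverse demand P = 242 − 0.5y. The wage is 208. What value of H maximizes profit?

Marginal revenue from the inverse demand is MR = 242 − y.
The marginal product is MP_H = 8.
A monopolist hires until marginal revenue product equals the wage: MR·MP_H = w.
(242 − 8H)·8 = 208, so H = 27.

H* = 27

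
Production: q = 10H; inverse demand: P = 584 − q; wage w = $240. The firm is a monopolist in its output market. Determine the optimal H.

Marginal revenue from the inverse demand is MR = 584 − 2q.
The marginal product is MP_H = 10.
A monopolist hires until marginal revenue product equals the wage: MR·MP_H = w.
(584 − 20H)·10 = 240, so H = 28.

H* = 28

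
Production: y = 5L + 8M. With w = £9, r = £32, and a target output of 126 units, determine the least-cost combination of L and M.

The inputs are perfect substitutes, so the firm uses whichever has the lower cost per unit of output.
Cost per unit of output via L is w/5 = 1.8; via M it is r/8 = 4. L is cheaper.
Producing y = 126 with L alone: L = 25.2, M = 0.

L* = 25.2, M* = 0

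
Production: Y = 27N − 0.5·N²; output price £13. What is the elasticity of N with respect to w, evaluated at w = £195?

From P·MP_N = w with MP_N = 27 − N, labor demand is N(w) = 27 − w/13.
dN/dw = −1/(13) = -1/13.
At w = 195, N = 12, so ε = (dN/dw)·(w/N) = (-1/13)·(195/12) = -1.25.

ε = -1.25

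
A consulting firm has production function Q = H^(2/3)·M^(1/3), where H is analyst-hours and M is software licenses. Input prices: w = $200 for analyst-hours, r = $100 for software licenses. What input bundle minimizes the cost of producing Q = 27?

H* = 27, M* = 27

Cost minimization requires the marginal rate of technical substitution to equal the input-price ratio: MP_H/MP_M = w/r.
Here MP_H/MP_M = (2/3)·(M/H)/(1/3) = 2·(M/H). Setting this equal to 200/100 = 2 gives M = H.
Substituting into Q = 27: H^(2/3)·(H)^(1/3) = 27.
Solving, H = 27 and M = 27.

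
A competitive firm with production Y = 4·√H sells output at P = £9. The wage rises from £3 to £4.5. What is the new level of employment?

H* = 16

From P·MP_H = w with MP_H = 2·H^(-1/2), the labor demand is H(w) = (18/w)^(2).
At w = 3: H = 36. At w = 4.5: H = 16.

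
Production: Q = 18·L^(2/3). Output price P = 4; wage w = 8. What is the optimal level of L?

L* = 216

MP_L = (2/3)·18·L^(-1/3) = 12·L^(-1/3).
Profit maximization for a price taker requires P·MP_L = w: 4·12·L^(-1/3) = 8.
So L^(-1/3) = 1/6, which gives L = 216.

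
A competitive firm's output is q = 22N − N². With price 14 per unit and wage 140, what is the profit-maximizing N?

N* = 6

The marginal product of N is MP_N = 22 − 2N.
A price-taking firm hires until the value of the marginal product equals the wage: P·MP_N = w, so 14·(22 − 2N) = 140.
Then 22 − 2N = 10, giving N = 6.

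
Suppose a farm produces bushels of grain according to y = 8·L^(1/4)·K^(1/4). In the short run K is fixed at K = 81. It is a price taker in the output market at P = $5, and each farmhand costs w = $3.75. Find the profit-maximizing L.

With K = 81, MP_L = (1/4)·8·L^(-3/4)·81^(1/4) = 6·L^(-3/4).
Profit maximization for a price taker requires P·MP_L = w: 5·6·L^(-3/4) = 3.75.
So L^(-3/4) = 0.125, which gives L = 16.

L* = 16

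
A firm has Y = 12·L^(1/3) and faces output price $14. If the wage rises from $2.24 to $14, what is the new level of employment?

L* = 8

From P·MP_L = w with MP_L = 4·L^(-2/3), the labor demand is L(w) = (56/w)^(3/2).
At w = 2.24: L = 125. At w = 14: L = 8.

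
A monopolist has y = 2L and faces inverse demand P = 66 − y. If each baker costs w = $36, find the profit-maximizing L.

Marginal revenue from the inverse demand is MR = 66 − 2y.
The marginal product is MP_L = 2.
A monopolist hires until marginal revenue product equals the wage: MR·MP_L = w.
(66 − 4L)·2 = 36, so L = 12.

L* = 12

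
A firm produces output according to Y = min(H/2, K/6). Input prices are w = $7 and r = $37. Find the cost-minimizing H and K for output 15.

H* = 30, K* = 90

With a fixed-proportions technology, the cost-minimizing bundle uses no slack in either input: H/2 = K/6 = Y.
So H = 2·15 = 30 and K = 6·15 = 90.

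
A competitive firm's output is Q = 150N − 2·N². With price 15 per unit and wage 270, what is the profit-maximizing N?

The marginal product of N is MP_N = 150 − 4N.
A price-taking firm hires until the value of the marginal product equals the wage: P·MP_N = w, so 15·(150 − 4N) = 270.
Then 150 − 4N = 18, giving N = 33.

N* = 33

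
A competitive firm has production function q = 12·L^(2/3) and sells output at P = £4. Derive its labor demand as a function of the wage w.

L(w) = 32768/w³

MP_L = (2/3)·12·L^(-1/3) = 8·L^(-1/3).
Setting P·MP_L = w: 32·L^(-1/3) = w.
Solving for L: L^(-1/3) = w/32, so L = (32/w)^(3).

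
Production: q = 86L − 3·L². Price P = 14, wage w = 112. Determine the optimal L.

L* = 13

The marginal product of L is MP_L = 86 − 6L.
A price-taking firm hires until the value of the marginal product equals the wage: P·MP_L = w, so 14·(86 − 6L) = 112.
Then 86 − 6L = 8, giving L = 13.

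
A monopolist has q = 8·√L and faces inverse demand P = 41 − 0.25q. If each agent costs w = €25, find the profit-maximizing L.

Marginal revenue from the inverse demand is MR = 41 − 0.5q.
The marginal product is MP_L = 4·L^(-1/2).
A monopolist hires until marginal revenue product equals the wage: MR·MP_L = w.
At L, q = 8·√L. Substituting and solving: (41 − 4·√L)·4·L^(-1/2) = 25 gives L = 16.

L* = 16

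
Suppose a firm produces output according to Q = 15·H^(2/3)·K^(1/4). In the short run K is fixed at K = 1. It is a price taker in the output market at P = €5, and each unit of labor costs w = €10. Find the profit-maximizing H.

H* = 125

With K = 1, MP_H = (2/3)·15·H^(-1/3)·1^(1/4) = 10·H^(-1/3).
Profit maximization for a price taker requires P·MP_H = w: 5·10·H^(-1/3) = 10.
So H^(-1/3) = 0.2, which gives H = 125.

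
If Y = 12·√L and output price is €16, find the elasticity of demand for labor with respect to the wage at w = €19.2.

MP_L = (1/2)·12·L^(-1/2), so P·MP_L = w gives 96·L^(-1/2) = w.
Solving, L(w) = (96/w)^(2). This is a constant-elasticity form: L ∝ w^(−2), so ε = −2.

ε = -2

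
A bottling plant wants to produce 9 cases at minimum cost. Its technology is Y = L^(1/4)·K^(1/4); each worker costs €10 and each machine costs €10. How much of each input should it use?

Cost minimization requires the marginal rate of technical substitution to equal the input-price ratio: MP_L/MP_K = w/r.
Here MP_L/MP_K = (1/4)·(K/L)/(1/4) = (K/L). Setting this equal to 10/10 = 1 gives K = L.
Substituting into Y = 9: L^(1/4)·(L)^(1/4) = 9.
Solving, L = 81 and K = 81.

L* = 81, K* = 81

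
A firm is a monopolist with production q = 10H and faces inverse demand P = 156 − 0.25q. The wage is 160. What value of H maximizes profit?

Marginal revenue from the inverse demand is MR = 156 − 0.5q.
The marginal product is MP_H = 10.
A monopolist hires until marginal revenue product equals the wage: MR·MP_H = w.
(156 − 5H)·10 = 160, so H = 28.

H* = 28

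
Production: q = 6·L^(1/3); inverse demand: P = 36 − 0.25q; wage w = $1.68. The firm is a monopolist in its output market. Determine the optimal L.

Marginal revenue from the inverse demand is MR = 36 − 0.5q.
The marginal product is MP_L = 2·L^(-2/3).
A monopolist hires until marginal revenue product equals the wage: MR·MP_L = w.
At L, q = 6·L^(1/3). Substituting and solving: (36 − 3·L^(1/3))·2·L^(-2/3) = 1.68 gives L = 125.

L* = 125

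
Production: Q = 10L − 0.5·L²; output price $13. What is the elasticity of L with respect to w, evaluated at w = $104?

ε = -4

From P·MP_L = w with MP_L = 10 − L, labor demand is L(w) = 10 − w/13.
dL/dw = −1/(13) = -1/13.
At w = 104, L = 2, so ε = (dL/dw)·(w/L) = (-1/13)·(104/2) = -4.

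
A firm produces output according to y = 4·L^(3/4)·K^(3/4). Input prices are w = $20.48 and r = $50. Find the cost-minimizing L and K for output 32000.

L* = 625, K* = 256

Cost minimization requires the marginal rate of technical substitution to equal the input-price ratio: MP_L/MP_K = w/r.
Here MP_L/MP_K = (3/4)·(K/L)/(3/4) = (K/L). Setting this equal to 20.48/50 = 0.4096 gives K = 0.4096L.
Substituting into y = 32000: 4·L^(3/4)·(0.4096L)^(3/4) = 32000.
Solving, L = 625 and K = 256.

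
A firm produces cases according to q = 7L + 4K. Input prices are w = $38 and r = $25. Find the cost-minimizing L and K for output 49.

L* = 7, K* = 0

The inputs are perfect substitutes, so the firm uses whichever has the lower cost per unit of output.
Cost per unit of output via L is w/7 = 38/7; via K it is r/4 = 6.25. L is cheaper.
Producing q = 49 with L alone: L = 7, K = 0.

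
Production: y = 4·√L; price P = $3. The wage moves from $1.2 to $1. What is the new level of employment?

From P·MP_L = w with MP_L = 2·L^(-1/2), the labor demand is L(w) = (6/w)^(2).
At w = 1.2: L = 25. At w = 1: L = 36.

L* = 36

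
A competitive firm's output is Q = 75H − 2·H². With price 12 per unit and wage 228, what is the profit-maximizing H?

The marginal product of H is MP_H = 75 − 4H.
A price-taking firm hires until the value of the marginal product equals the wage: P·MP_H = w, so 12·(75 − 4H) = 228.
Then 75 − 4H = 19, giving H = 14.

H* = 14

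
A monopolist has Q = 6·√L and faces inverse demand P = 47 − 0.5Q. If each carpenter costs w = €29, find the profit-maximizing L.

L* = 9

Marginal revenue from the inverse demand is MR = 47 − Q.
The marginal product is MP_L = 3·L^(-1/2).
A monopolist hires until marginal revenue product equals the wage: MR·MP_L = w.
At L, Q = 6·√L. Substituting and solving: (47 − 6·√L)·3·L^(-1/2) = 29 gives L = 9.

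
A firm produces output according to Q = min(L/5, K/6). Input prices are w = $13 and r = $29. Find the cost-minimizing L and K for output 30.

L* = 150, K* = 180

With a fixed-proportions technology, the cost-minimizing bundle uses no slack in either input: L/5 = K/6 = Q.
So L = 5·30 = 150 and K = 6·30 = 180.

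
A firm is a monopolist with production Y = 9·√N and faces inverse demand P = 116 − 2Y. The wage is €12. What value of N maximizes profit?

Marginal revenue from the inverse demand is MR = 116 − 4Y.
The marginal product is MP_N = 4.5·N^(-1/2).
A monopolist hires until marginal revenue product equals the wage: MR·MP_N = w.
At N, Y = 9·√N. Substituting and solving: (116 − 36·√N)·4.5·N^(-1/2) = 12 gives N = 9.

N* = 9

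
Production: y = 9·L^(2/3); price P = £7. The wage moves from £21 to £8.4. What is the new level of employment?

From P·MP_L = w with MP_L = 6·L^(-1/3), the labor demand is L(w) = (42/w)^(3).
At w = 21: L = 8. At w = 8.4: L = 125.

L* = 125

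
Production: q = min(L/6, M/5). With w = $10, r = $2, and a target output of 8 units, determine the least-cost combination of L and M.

With a fixed-proportions technology, the cost-minimizing bundle uses no slack in either input: L/6 = M/5 = q.
So L = 6·8 = 48 and M = 5·8 = 40.

L* = 48, M* = 40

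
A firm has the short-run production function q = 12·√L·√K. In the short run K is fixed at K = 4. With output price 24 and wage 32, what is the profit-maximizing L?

L* = 81

With K = 4, MP_L = (1/2)·12·L^(-1/2)·4^(1/2) = 12·L^(-1/2).
Profit maximization for a price taker requires P·MP_L = w: 24·12·L^(-1/2) = 32.
So L^(-1/2) = 1/9, which gives L = 81.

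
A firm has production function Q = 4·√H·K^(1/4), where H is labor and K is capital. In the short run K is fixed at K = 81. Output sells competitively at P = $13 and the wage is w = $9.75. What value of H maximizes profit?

With K = 81, MP_H = (1/2)·4·H^(-1/2)·81^(1/4) = 6·H^(-1/2).
Profit maximization for a price taker requires P·MP_H = w: 13·6·H^(-1/2) = 9.75.
So H^(-1/2) = 0.125, which gives H = 64.

H* = 64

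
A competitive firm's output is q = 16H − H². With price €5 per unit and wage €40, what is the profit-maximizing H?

H* = 4

The marginal product of H is MP_H = 16 − 2H.
A price-taking firm hires until the value of the marginal product equals the wage: P·MP_H = w, so 5·(16 − 2H) = 40.
Then 16 − 2H = 8, giving H = 4.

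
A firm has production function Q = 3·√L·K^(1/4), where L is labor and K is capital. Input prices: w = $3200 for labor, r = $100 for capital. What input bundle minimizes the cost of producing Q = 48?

L* = 16, K* = 256

Cost minimization requires the marginal rate of technical substitution to equal the input-price ratio: MP_L/MP_K = w/r.
Here MP_L/MP_K = (1/2)·(K/L)/(1/4) = 2·(K/L). Setting this equal to 3200/100 = 32 gives K = 16L.
Substituting into Q = 48: 3·L^(1/2)·(16L)^(1/4) = 48.
Solving, L = 16 and K = 256.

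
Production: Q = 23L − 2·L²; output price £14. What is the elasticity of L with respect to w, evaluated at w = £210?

From P·MP_L = w with MP_L = 23 − 4L, labor demand is L(w) = (23 − w/14)/4.
dL/dw = −1/(56) = -1/56.
At w = 210, L = 2, so ε = (dL/dw)·(w/L) = (-1/56)·(210/2) = -1.875.

ε = -1.875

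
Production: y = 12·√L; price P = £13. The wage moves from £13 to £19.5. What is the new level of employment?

From P·MP_L = w with MP_L = 6·L^(-1/2), the labor demand is L(w) = (78/w)^(2).
At w = 13: L = 36. At w = 19.5: L = 16.

L* = 16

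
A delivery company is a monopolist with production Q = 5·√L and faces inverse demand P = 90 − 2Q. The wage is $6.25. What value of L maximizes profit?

L* = 16

Marginal revenue from the inverse demand is MR = 90 − 4Q.
The marginal product is MP_L = 2.5·L^(-1/2).
A monopolist hires until marginal revenue product equals the wage: MR·MP_L = w.
At L, Q = 5·√L. Substituting and solving: (90 − 20·√L)·2.5·L^(-1/2) = 6.25 gives L = 16.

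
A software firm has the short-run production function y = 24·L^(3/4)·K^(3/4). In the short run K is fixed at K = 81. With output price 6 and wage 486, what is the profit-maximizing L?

With K = 81, MP_L = (3/4)·24·L^(-1/4)·81^(3/4) = 486·L^(-1/4).
Profit maximization for a price taker requires P·MP_L = w: 6·486·L^(-1/4) = 486.
So L^(-1/4) = 1/6, which gives L = 1296.

L* = 1296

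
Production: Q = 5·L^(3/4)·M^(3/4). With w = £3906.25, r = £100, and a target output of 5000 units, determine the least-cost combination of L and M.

L* = 16, M* = 625

Cost minimization requires the marginal rate of technical substitution to equal the input-price ratio: MP_L/MP_M = w/r.
Here MP_L/MP_M = (3/4)·(M/L)/(3/4) = (M/L). Setting this equal to 3906.25/100 = 39.0625 gives M = 39.0625L.
Substituting into Q = 5000: 5·L^(3/4)·(39.0625L)^(3/4) = 5000.
Solving, L = 16 and M = 625.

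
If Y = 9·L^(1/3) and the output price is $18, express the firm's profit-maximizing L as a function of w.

L(w) = (54/w)^(3/2)

MP_L = (1/3)·9·L^(-2/3) = 3·L^(-2/3).
Setting P·MP_L = w: 54·L^(-2/3) = w.
Solving for L: L^(-2/3) = w/54, so L = (54/w)^(3/2).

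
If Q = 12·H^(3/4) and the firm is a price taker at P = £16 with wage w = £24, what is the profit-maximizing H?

H* = 1296

MP_H = (3/4)·12·H^(-1/4) = 9·H^(-1/4).
Profit maximization for a price taker requires P·MP_H = w: 16·9·H^(-1/4) = 24.
So H^(-1/4) = 1/6, which gives H = 1296.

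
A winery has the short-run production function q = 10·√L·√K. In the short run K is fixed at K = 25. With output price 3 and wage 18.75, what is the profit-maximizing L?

With K = 25, MP_L = (1/2)·10·L^(-1/2)·25^(1/2) = 25·L^(-1/2).
Profit maximization for a price taker requires P·MP_L = w: 3·25·L^(-1/2) = 18.75.
So L^(-1/2) = 0.25, which gives L = 16.

L* = 16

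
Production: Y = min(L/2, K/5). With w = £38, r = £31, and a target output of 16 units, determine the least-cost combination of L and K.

L* = 32, K* = 80

With a fixed-proportions technology, the cost-minimizing bundle uses no slack in either input: L/2 = K/5 = Y.
So L = 2·16 = 32 and K = 5·16 = 80.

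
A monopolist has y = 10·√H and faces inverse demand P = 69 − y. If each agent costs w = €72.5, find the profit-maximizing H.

H* = 4

Marginal revenue from the inverse demand is MR = 69 − 2y.
The marginal product is MP_H = 5·H^(-1/2).
A monopolist hires until marginal revenue product equals the wage: MR·MP_H = w.
At H, y = 10·√H. Substituting and solving: (69 − 20·√H)·5·H^(-1/2) = 72.5 gives H = 4.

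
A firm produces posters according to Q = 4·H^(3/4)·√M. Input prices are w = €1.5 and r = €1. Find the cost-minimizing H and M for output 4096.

H* = 256, M* = 256

Cost minimization requires the marginal rate of technical substitution to equal the input-price ratio: MP_H/MP_M = w/r.
Here MP_H/MP_M = (3/4)·(M/H)/(1/2) = 1.5·(M/H). Setting this equal to 1.5/1 = 1.5 gives M = H.
Substituting into Q = 4096: 4·H^(3/4)·(H)^(1/2) = 4096.
Solving, H = 256 and M = 256.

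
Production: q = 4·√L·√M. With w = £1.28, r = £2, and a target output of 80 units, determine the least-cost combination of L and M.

Cost minimization requires the marginal rate of technical substitution to equal the input-price ratio: MP_L/MP_M = w/r.
Here MP_L/MP_M = (1/2)·(M/L)/(1/2) = (M/L). Setting this equal to 1.28/2 = 0.64 gives M = 0.64L.
Substituting into q = 80: 4·L^(1/2)·(0.64L)^(1/2) = 80.
Solving, L = 25 and M = 16.

L* = 25, M* = 16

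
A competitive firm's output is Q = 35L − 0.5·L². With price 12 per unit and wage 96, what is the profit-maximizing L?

The marginal product of L is MP_L = 35 − L.
A price-taking firm hires until the value of the marginal product equals the wage: P·MP_L = w, so 12·(35 − L) = 96.
Then 35 − L = 8, giving L = 27.

L* = 27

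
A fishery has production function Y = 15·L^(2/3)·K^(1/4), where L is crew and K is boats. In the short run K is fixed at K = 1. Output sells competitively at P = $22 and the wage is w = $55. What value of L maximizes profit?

With K = 1, MP_L = (2/3)·15·L^(-1/3)·1^(1/4) = 10·L^(-1/3).
Profit maximization for a price taker requires P·MP_L = w: 22·10·L^(-1/3) = 55.
So L^(-1/3) = 0.25, which gives L = 64.

L* = 64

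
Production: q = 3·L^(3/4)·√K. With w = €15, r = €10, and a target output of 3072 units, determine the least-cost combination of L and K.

L* = 256, K* = 256

Cost minimization requires the marginal rate of technical substitution to equal the input-price ratio: MP_L/MP_K = w/r.
Here MP_L/MP_K = (3/4)·(K/L)/(1/2) = 1.5·(K/L). Setting this equal to 15/10 = 1.5 gives K = L.
Substituting into q = 3072: 3·L^(3/4)·(L)^(1/2) = 3072.
Solving, L = 256 and K = 256.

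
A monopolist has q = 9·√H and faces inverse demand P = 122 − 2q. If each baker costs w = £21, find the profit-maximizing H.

H* = 9

Marginal revenue from the inverse demand is MR = 122 − 4q.
The marginal product is MP_H = 4.5·H^(-1/2).
A monopolist hires until marginal revenue product equals the wage: MR·MP_H = w.
At H, q = 9·√H. Substituting and solving: (122 − 36·√H)·4.5·H^(-1/2) = 21 gives H = 9.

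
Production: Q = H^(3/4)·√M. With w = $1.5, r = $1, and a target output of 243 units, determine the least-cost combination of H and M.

Cost minimization requires the marginal rate of technical substitution to equal the input-price ratio: MP_H/MP_M = w/r.
Here MP_H/MP_M = (3/4)·(M/H)/(1/2) = 1.5·(M/H). Setting this equal to 1.5/1 = 1.5 gives M = H.
Substituting into Q = 243: H^(3/4)·(H)^(1/2) = 243.
Solving, H = 81 and M = 81.

H* = 81, M* = 81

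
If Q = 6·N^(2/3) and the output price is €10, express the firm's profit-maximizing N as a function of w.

N(w) = 64000/w³

MP_N = (2/3)·6·N^(-1/3) = 4·N^(-1/3).
Setting P·MP_N = w: 40·N^(-1/3) = w.
Solving for N: N^(-1/3) = w/40, so N = (40/w)^(3).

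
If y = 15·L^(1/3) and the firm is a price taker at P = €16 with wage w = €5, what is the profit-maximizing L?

L* = 64

MP_L = (1/3)·15·L^(-2/3) = 5·L^(-2/3).
Profit maximization for a price taker requires P·MP_L = w: 16·5·L^(-2/3) = 5.
So L^(-2/3) = 0.0625, which gives L = 64.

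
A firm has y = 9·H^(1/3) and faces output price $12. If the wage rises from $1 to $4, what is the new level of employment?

H* = 27

From P·MP_H = w with MP_H = 3·H^(-2/3), the labor demand is H(w) = (36/w)^(3/2).
At w = 1: H = 216. At w = 4: H = 27.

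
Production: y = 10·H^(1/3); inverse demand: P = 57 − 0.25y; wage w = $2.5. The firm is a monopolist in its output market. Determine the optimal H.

H* = 216

Marginal revenue from the inverse demand is MR = 57 − 0.5y.
The marginal product is MP_H = (10/3)·H^(-2/3).
A monopolist hires until marginal revenue product equals the wage: MR·MP_H = w.
At H, y = 10·H^(1/3). Substituting and solving: (57 − 5·H^(1/3))·(10/3)·H^(-2/3) = 2.5 gives H = 216.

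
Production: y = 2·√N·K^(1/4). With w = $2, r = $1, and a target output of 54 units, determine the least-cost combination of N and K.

N* = 81, K* = 81

Cost minimization requires the marginal rate of technical substitution to equal the input-price ratio: MP_N/MP_K = w/r.
Here MP_N/MP_K = (1/2)·(K/N)/(1/4) = 2·(K/N). Setting this equal to 2/1 = 2 gives K = N.
Substituting into y = 54: 2·N^(1/2)·(N)^(1/4) = 54.
Solving, N = 81 and K = 81.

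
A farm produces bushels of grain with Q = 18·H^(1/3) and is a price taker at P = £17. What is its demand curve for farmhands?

MP_H = (1/3)·18·H^(-2/3) = 6·H^(-2/3).
Setting P·MP_H = w: 102·H^(-2/3) = w.
Solving for H: H^(-2/3) = w/102, so H = (102/w)^(3/2).

H(w) = (102/w)^(3/2)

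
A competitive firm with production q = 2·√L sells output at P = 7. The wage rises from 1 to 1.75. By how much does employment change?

ΔL = -33

From P·MP_L = w with MP_L = L^(-1/2), the labor demand is L(w) = (7/w)^(2).
At w = 1: L = 49. At w = 1.75: L = 16.
ΔL = 16 − 49 = -33.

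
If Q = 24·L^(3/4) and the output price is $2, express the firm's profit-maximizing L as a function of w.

MP_L = (3/4)·24·L^(-1/4) = 18·L^(-1/4).
Setting P·MP_L = w: 36·L^(-1/4) = w.
Solving for L: L^(-1/4) = w/36, so L = (36/w)^(4).

L(w) = 1679616/w^(4)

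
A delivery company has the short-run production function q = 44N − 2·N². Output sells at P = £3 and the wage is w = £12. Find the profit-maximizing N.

The marginal product of N is MP_N = 44 − 4N.
A price-taking firm hires until the value of the marginal product equals the wage: P·MP_N = w, so 3·(44 − 4N) = 12.
Then 44 − 4N = 4, giving N = 10.

N* = 10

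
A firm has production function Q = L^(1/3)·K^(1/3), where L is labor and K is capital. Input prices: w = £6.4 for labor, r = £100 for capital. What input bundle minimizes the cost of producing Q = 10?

L* = 125, K* = 8

Cost minimization requires the marginal rate of technical substitution to equal the input-price ratio: MP_L/MP_K = w/r.
Here MP_L/MP_K = (1/3)·(K/L)/(1/3) = (K/L). Setting this equal to 6.4/100 = 0.064 gives K = 0.064L.
Substituting into Q = 10: L^(1/3)·(0.064L)^(1/3) = 10.
Solving, L = 125 and K = 8.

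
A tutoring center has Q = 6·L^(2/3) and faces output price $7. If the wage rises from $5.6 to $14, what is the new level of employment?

From P·MP_L = w with MP_L = 4·L^(-1/3), the labor demand is L(w) = (28/w)^(3).
At w = 5.6: L = 125. At w = 14: L = 8.

L* = 8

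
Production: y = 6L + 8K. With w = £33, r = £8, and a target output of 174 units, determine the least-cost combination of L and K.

L* = 0, K* = 21.75

The inputs are perfect substitutes, so the firm uses whichever has the lower cost per unit of output.
Cost per unit of output via L is w/6 = 5.5; via K it is r/8 = 1. K is cheaper.
Producing y = 174 with K alone: L = 0, K = 21.75.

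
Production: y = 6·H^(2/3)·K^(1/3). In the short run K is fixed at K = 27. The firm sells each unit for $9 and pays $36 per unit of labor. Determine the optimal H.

With K = 27, MP_H = (2/3)·6·H^(-1/3)·27^(1/3) = 12·H^(-1/3).
Profit maximization for a price taker requires P·MP_H = w: 9·12·H^(-1/3) = 36.
So H^(-1/3) = 1/3, which gives H = 27.

H* = 27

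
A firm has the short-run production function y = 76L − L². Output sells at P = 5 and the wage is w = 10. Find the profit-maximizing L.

The marginal product of L is MP_L = 76 − 2L.
A price-taking firm hires until the value of the marginal product equals the wage: P·MP_L = w, so 5·(76 − 2L) = 10.
Then 76 − 2L = 2, giving L = 37.

L* = 37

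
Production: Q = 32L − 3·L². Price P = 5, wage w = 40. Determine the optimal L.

L* = 4

The marginal product of L is MP_L = 32 − 6L.
A price-taking firm hires until the value of the marginal product equals the wage: P·MP_L = w, so 5·(32 − 6L) = 40.
Then 32 − 6L = 8, giving L = 4.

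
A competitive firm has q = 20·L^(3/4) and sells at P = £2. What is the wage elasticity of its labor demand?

ε = -4

MP_L = (3/4)·20·L^(-1/4), so P·MP_L = w gives 30·L^(-1/4) = w.
Solving, L(w) = (30/w)^(4). This is a constant-elasticity form: L ∝ w^(−4), so ε = −4.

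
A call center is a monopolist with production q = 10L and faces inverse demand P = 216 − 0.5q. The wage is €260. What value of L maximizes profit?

L* = 19

Marginal revenue from the inverse demand is MR = 216 − q.
The marginal product is MP_L = 10.
A monopolist hires until marginal revenue product equals the wage: MR·MP_L = w.
(216 − 10L)·10 = 260, so L = 19.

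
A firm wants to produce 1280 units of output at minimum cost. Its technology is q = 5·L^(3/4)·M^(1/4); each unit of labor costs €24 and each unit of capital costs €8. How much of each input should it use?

L* = 256, M* = 256

Cost minimization requires the marginal rate of technical substitution to equal the input-price ratio: MP_L/MP_M = w/r.
Here MP_L/MP_M = (3/4)·(M/L)/(1/4) = 3·(M/L). Setting this equal to 24/8 = 3 gives M = L.
Substituting into q = 1280: 5·L^(3/4)·(L)^(1/4) = 1280.
Solving, L = 256 and M = 256.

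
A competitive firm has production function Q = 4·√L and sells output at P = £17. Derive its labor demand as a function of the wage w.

L(w) = 1156/w²

MP_L = (1/2)·4·L^(-1/2) = 2·L^(-1/2).
Setting P·MP_L = w: 34·L^(-1/2) = w.
Solving for L: L^(-1/2) = w/34, so L = (34/w)^(2).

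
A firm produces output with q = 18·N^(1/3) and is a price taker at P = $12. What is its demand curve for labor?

MP_N = (1/3)·18·N^(-2/3) = 6·N^(-2/3).
Setting P·MP_N = w: 72·N^(-2/3) = w.
Solving for N: N^(-2/3) = w/72, so N = (72/w)^(3/2).

N(w) = (72/w)^(3/2)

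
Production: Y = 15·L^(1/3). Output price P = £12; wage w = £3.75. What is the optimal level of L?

L* = 64

MP_L = (1/3)·15·L^(-2/3) = 5·L^(-2/3).
Profit maximization for a price taker requires P·MP_L = w: 12·5·L^(-2/3) = 3.75.
So L^(-2/3) = 0.0625, which gives L = 64.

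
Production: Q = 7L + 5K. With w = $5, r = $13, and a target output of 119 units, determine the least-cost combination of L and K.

L* = 17, K* = 0

The inputs are perfect substitutes, so the firm uses whichever has the lower cost per unit of output.
Cost per unit of output via L is w/7 = 5/7; via K it is r/5 = 2.6. L is cheaper.
Producing Q = 119 with L alone: L = 17, K = 0.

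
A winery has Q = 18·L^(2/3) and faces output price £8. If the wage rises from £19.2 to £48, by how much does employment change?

ΔL = -117

From P·MP_L = w with MP_L = 12·L^(-1/3), the labor demand is L(w) = (96/w)^(3).
At w = 19.2: L = 125. At w = 48: L = 8.
ΔL = 8 − 125 = -117.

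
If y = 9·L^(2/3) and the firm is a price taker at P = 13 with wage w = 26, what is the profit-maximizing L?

L* = 27

MP_L = (2/3)·9·L^(-1/3) = 6·L^(-1/3).
Profit maximization for a price taker requires P·MP_L = w: 13·6·L^(-1/3) = 26.
So L^(-1/3) = 1/3, which gives L = 27.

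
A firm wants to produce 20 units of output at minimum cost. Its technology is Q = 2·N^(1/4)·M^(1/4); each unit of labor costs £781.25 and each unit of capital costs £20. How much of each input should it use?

Cost minimization requires the marginal rate of technical substitution to equal the input-price ratio: MP_N/MP_M = w/r.
Here MP_N/MP_M = (1/4)·(M/N)/(1/4) = (M/N). Setting this equal to 781.25/20 = 39.0625 gives M = 39.0625N.
Substituting into Q = 20: 2·N^(1/4)·(39.0625N)^(1/4) = 20.
Solving, N = 16 and M = 625.

N* = 16, M* = 625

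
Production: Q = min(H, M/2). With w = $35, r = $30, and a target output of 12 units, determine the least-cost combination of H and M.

H* = 12, M* = 24

With a fixed-proportions technology, the cost-minimizing bundle uses no slack in either input: H = M/2 = Q.
So H = 12 and M = 2·12 = 24.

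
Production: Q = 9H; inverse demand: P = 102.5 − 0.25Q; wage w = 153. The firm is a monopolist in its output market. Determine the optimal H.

H* = 19

Marginal revenue from the inverse demand is MR = 102.5 − 0.5Q.
The marginal product is MP_H = 9.
A monopolist hires until marginal revenue product equals the wage: MR·MP_H = w.
(102.5 − 4.5H)·9 = 153, so H = 19.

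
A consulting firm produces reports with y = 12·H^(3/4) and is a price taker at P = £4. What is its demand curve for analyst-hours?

MP_H = (3/4)·12·H^(-1/4) = 9·H^(-1/4).
Setting P·MP_H = w: 36·H^(-1/4) = w.
Solving for H: H^(-1/4) = w/36, so H = (36/w)^(4).

H(w) = 1679616/w^(4)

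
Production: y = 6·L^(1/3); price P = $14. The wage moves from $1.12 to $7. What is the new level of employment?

L* = 8

From P·MP_L = w with MP_L = 2·L^(-2/3), the labor demand is L(w) = (28/w)^(3/2).
At w = 1.12: L = 125. At w = 7: L = 8.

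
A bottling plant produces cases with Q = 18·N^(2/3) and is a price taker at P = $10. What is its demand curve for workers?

N(w) = 1728000/w³

MP_N = (2/3)·18·N^(-1/3) = 12·N^(-1/3).
Setting P·MP_N = w: 120·N^(-1/3) = w.
Solving for N: N^(-1/3) = w/120, so N = (120/w)^(3).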